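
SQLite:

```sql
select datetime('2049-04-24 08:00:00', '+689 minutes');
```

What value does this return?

2049-04-24 19:29:00

689 minutes = 11h 29m; +689 minutes from 2049-04-24 08:00:00 is 2049-04-24 19:29:00.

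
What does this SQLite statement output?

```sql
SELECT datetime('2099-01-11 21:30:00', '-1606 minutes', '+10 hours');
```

1606 minutes = 26h 46m; -1606 minutes from 2099-01-11 21:30:00 is 2099-01-10 18:44:00 (crosses midnight).
+10 hours from 2099-01-10 18:44:00 is 2099-01-11 04:44:00 (crosses midnight).

2099-01-11 04:44:00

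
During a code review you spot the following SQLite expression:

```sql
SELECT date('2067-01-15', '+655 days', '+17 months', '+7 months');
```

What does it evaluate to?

2070-10-31

Applying '+655 days' to 2067-01-15: counting 655 days forward gives 2068-10-31.
Adding +17 months to 2068-10-31 gives 2070-03-31.
Adding +7 months to 2070-03-31 gives 2070-10-31.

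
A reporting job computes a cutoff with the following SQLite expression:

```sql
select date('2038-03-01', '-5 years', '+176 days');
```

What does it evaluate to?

Adding -5 years to 2038-03-01 gives 2033-03-01.
Applying '+176 days' to 2033-03-01: counting 176 days forward gives 2033-08-24.

2033-08-24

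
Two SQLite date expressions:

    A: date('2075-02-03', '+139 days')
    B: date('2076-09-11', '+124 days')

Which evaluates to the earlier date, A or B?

A = 2075-06-22.
B = 2077-01-13.
A is earlier.

A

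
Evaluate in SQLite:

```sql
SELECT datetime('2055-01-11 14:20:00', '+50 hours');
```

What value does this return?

2055-01-13 16:20:00

+50 hours from 2055-01-11 14:20:00 is 2055-01-13 16:20:00 (crosses midnight).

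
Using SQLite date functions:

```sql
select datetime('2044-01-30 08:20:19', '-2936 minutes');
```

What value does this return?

2936 minutes = 48h 56m; -2936 minutes from 2044-01-30 08:20:19 is 2044-01-28 07:24:19 (crosses midnight).

2044-01-28 07:24:19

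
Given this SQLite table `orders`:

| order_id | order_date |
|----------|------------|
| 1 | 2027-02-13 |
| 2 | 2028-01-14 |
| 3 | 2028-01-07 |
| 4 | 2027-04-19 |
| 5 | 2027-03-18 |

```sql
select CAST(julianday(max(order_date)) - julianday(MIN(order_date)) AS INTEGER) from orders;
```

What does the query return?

335

MIN = 2027-02-13, MAX = 2028-01-14.
15 days remain in February 2027 after the 13th (28 − 13).
Full months from March 2027 through December 2027 contribute their day counts.
Then 14 days into January 2028.
Total: 15 + 31 + 30 + 31 + 30 + 31 + 31 + 30 + 31 + 30 + 31 + 14 = 335.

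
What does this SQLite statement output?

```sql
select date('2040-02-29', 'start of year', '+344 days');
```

`start of year` rewinds 2040-02-29 to 2040-01-01.
Applying '+344 days' to 2040-01-01: counting 344 days forward gives 2040-12-10.

2040-12-10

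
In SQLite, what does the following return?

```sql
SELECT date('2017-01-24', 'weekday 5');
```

`weekday 5` advances to the next Friday; 2017-01-24 is a Tuesday, so it moves forward to 2017-01-27.

2017-01-27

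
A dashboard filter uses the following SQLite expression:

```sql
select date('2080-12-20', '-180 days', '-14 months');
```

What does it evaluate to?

Applying '-180 days' to 2080-12-20: counting 180 days back gives 2080-06-23.
Adding -14 months to 2080-06-23 gives 2079-04-23.

2079-04-23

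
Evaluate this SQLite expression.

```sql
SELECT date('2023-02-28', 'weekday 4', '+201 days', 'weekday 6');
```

2023-09-23

`weekday 4` advances to the next Thursday; 2023-02-28 is a Tuesday, so it moves forward to 2023-03-02.
Applying '+201 days' to 2023-03-02: counting 201 days forward gives 2023-09-19.
`weekday 6` advances to the next Saturday; 2023-09-19 is a Tuesday, so it moves forward to 2023-09-23.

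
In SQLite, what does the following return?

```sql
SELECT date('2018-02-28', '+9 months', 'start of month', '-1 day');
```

2018-10-31

Adding +9 months to 2018-02-28 gives 2018-11-28.
`start of month` rewinds 2018-11-28 to 2018-11-01.
Going back 1 day from 2018-11-01 reaches 2018-10-31 (last day of October, 31 days).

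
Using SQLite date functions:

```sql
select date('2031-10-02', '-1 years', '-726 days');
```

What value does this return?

Adding -1 year to 2031-10-02 gives 2030-10-02.
Applying '-726 days' to 2030-10-02: counting 726 days back gives 2028-10-06.

2028-10-06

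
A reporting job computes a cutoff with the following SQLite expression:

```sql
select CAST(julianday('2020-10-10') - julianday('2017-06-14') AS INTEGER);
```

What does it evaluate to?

1214

16 days remain in June 2017 after the 14th (30 − 14).
Full months from July 2017 through September 2020 contribute their day counts.
Then 10 days into October 2020.
Total: 16 + 31 + 31 + 30 + 31 + 30 + 31 + 31 + 28 + 31 + 30 + 31 + 30 + 31 + 31 + 30 + 31 + 30 + 31 + 31 + 28 + 31 + 30 + 31 + 30 + 31 + 31 + 30 + 31 + 30 + 31 + 31 + 29 + 31 + 30 + 31 + 30 + 31 + 31 + 30 + 10 = 1214.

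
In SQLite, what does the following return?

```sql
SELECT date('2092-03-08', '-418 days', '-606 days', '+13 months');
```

2090-06-19

Applying '-418 days' to 2092-03-08: counting 418 days back gives 2091-01-15.
Applying '-606 days' to 2091-01-15: counting 606 days back gives 2089-05-19.
Adding +13 months to 2089-05-19 gives 2090-06-19.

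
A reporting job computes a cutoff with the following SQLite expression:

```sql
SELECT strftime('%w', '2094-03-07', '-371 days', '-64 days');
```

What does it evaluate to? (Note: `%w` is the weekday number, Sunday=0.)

First apply '-371 days', '-64 days': 2094-03-07 → 2092-12-27.
2092-12-27 is a Saturday; with Sunday=0 that is 6.

6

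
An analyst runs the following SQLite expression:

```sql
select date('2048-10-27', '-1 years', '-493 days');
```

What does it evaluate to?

2046-06-21

Adding -1 year to 2048-10-27 gives 2047-10-27.
Applying '-493 days' to 2047-10-27: counting 493 days back gives 2046-06-21.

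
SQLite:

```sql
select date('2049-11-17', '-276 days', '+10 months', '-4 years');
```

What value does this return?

Applying '-276 days' to 2049-11-17: counting 276 days back gives 2049-02-14.
Adding +10 months to 2049-02-14 gives 2049-12-14.
Adding -4 years to 2049-12-14 gives 2045-12-14.

2045-12-14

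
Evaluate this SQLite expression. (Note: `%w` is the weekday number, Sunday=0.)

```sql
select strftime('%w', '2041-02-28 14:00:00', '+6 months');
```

3

First apply '+6 months': 2041-02-28 14:00:00 → 2041-08-28 14:00:00.
2041-08-28 is a Wednesday; with Sunday=0 that is 3.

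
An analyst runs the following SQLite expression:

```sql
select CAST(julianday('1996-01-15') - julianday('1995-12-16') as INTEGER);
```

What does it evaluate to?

30

15 days remain in December 1995 after the 16th (31 − 16).
Then 15 days into January 1996.
Total: 15 + 15 = 30.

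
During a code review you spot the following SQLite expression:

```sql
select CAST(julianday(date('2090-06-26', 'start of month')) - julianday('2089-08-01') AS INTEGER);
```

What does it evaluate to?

304

`start of month` rewinds 2090-06-26 to 2090-06-01.
30 days remain in August 2089 after the 1st (31 − 1).
Full months from September 2089 through May 2090 contribute their day counts.
Then 1 day into June 2090.
Total: 30 + 30 + 31 + 30 + 31 + 31 + 28 + 31 + 30 + 31 + 1 = 304.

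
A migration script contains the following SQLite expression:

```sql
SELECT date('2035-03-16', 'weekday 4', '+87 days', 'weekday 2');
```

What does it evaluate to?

2035-06-19

`weekday 4` advances to the next Thursday; 2035-03-16 is a Friday, so it moves forward to 2035-03-22.
Applying '+87 days' to 2035-03-22: counting 87 days forward gives 2035-06-17.
`weekday 2` advances to the next Tuesday; 2035-06-17 is a Sunday, so it moves forward to 2035-06-19.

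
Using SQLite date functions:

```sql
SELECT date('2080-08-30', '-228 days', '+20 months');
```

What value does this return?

Applying '-228 days' to 2080-08-30: counting 228 days back gives 2080-01-15.
Adding +20 months to 2080-01-15 gives 2081-09-15.

2081-09-15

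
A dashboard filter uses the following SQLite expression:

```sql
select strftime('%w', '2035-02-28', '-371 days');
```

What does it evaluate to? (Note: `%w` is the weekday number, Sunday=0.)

3

First apply '-371 days': 2035-02-28 → 2034-02-22.
2034-02-22 is a Wednesday; with Sunday=0 that is 3.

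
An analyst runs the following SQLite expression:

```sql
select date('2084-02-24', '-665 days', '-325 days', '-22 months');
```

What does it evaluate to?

2079-08-09

Applying '-665 days' to 2084-02-24: counting 665 days back gives 2082-04-30.
Applying '-325 days' to 2082-04-30: counting 325 days back gives 2081-06-09.
Adding -22 months to 2081-06-09 gives 2079-08-09.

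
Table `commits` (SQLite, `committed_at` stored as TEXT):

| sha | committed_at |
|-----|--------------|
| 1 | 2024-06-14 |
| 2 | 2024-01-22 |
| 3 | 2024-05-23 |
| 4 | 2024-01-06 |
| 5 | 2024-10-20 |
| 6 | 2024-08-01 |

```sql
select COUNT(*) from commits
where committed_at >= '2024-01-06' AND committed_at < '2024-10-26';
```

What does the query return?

Rows in [2024-01-06, 2024-10-26): 2024-06-14, 2024-01-22, 2024-05-23, 2024-01-06, 2024-10-20, 2024-08-01 → 6 rows.

6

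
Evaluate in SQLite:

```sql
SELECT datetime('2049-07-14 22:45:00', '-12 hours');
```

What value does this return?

2049-07-14 10:45:00

-12 hours from 2049-07-14 22:45:00 is 2049-07-14 10:45:00.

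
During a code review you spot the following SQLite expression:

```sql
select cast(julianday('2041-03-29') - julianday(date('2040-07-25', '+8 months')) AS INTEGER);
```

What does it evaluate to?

4

Adding +8 months to 2040-07-25 gives 2041-03-25.
Both dates are in March 2041: 29 − 25 = 4.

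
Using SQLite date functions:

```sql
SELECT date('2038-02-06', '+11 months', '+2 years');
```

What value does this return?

2041-01-06

Adding +11 months to 2038-02-06 gives 2039-01-06.
Adding +2 years to 2039-01-06 gives 2041-01-06.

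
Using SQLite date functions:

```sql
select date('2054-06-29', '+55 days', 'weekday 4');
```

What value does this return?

2054-08-27

Applying '+55 days' to 2054-06-29: counting 55 days forward gives 2054-08-23.
`weekday 4` advances to the next Thursday; 2054-08-23 is a Sunday, so it moves forward to 2054-08-27.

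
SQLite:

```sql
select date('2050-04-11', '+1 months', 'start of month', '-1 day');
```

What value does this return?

Adding +1 month to 2050-04-11 gives 2050-05-11.
`start of month` rewinds 2050-05-11 to 2050-05-01.
Going back 1 day from 2050-05-01 reaches 2050-04-30 (last day of April, 30 days).

2050-04-30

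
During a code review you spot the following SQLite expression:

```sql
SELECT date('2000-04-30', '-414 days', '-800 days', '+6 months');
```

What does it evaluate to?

1997-07-02

Applying '-414 days' to 2000-04-30: counting 414 days back gives 1999-03-13.
Applying '-800 days' to 1999-03-13: counting 800 days back gives 1997-01-02.
Adding +6 months to 1997-01-02 gives 1997-07-02.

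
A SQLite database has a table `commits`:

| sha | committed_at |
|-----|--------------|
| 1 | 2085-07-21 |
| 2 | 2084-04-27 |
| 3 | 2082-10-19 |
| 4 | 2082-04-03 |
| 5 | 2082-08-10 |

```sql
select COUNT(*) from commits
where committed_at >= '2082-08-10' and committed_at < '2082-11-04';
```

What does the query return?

2

Rows in [2082-08-10, 2082-11-04): 2082-10-19, 2082-08-10 → 2 rows.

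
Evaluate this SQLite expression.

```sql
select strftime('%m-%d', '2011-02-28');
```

02-28

`%m-%d` extracts the month-day: 02-28.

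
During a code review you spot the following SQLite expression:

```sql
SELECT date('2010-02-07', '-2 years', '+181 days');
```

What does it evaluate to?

Adding -2 years to 2010-02-07 gives 2008-02-07.
Applying '+181 days' to 2008-02-07: counting 181 days forward gives 2008-08-06.

2008-08-06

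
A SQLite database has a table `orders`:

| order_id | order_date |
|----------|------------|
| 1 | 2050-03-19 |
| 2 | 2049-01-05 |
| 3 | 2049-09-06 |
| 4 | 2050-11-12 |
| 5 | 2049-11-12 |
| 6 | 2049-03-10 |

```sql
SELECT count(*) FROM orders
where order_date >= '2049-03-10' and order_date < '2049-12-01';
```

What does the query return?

3

Rows in [2049-03-10, 2049-12-01): 2049-09-06, 2049-11-12, 2049-03-10 → 3 rows.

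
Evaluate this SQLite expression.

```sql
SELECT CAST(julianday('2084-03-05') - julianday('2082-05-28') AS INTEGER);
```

3 days remain in May 2082 after the 28th (31 − 28).
Full months from June 2082 through February 2084 contribute their day counts.
Then 5 days into March 2084.
Total: 3 + 30 + 31 + 31 + 30 + 31 + 30 + 31 + 31 + 28 + 31 + 30 + 31 + 30 + 31 + 31 + 30 + 31 + 30 + 31 + 31 + 29 + 5 = 647.

647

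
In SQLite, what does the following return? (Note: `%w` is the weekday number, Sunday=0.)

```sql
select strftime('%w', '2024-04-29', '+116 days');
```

First apply '+116 days': 2024-04-29 → 2024-08-23.
2024-08-23 is a Friday; with Sunday=0 that is 5.

5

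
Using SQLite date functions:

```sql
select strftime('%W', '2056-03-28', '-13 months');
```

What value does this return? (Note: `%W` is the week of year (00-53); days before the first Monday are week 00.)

First apply '-13 months': 2056-03-28 → 2055-02-28.
2055-02-28 is a Sunday. SQLite's %W counts Mondays since the year started; the result is 08.

08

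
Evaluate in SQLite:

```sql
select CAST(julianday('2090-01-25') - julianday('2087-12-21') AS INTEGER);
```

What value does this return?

766

10 days remain in December 2087 after the 21st (31 − 21).
Full months from January 2088 through December 2089 contribute their day counts.
Then 25 days into January 2090.
Total: 10 + 31 + 29 + 31 + 30 + 31 + 30 + 31 + 31 + 30 + 31 + 30 + 31 + 31 + 28 + 31 + 30 + 31 + 30 + 31 + 31 + 30 + 31 + 30 + 31 + 25 = 766.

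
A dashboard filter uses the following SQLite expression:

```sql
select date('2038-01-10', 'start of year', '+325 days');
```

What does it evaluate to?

`start of year` rewinds 2038-01-10 to 2038-01-01.
Applying '+325 days' to 2038-01-01: counting 325 days forward gives 2038-11-22.

2038-11-22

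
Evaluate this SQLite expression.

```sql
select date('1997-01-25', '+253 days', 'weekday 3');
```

1997-10-08

Applying '+253 days' to 1997-01-25: counting 253 days forward gives 1997-10-05.
`weekday 3` advances to the next Wednesday; 1997-10-05 is a Sunday, so it moves forward to 1997-10-08.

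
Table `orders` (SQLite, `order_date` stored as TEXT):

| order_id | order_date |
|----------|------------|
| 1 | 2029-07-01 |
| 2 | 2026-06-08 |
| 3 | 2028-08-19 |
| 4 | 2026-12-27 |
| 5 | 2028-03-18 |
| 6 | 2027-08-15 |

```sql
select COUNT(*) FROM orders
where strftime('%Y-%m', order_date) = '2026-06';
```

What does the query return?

Rows with year-month 2026-06: 2026-06-08 → 1.

1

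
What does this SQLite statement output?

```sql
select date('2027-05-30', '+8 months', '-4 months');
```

2027-09-30

Adding +8 months to 2027-05-30 gives 2028-01-30.
Adding -4 months to 2028-01-30 gives 2027-09-30.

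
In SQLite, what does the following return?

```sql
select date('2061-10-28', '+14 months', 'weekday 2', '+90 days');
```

2063-04-02

Adding +14 months to 2061-10-28 gives 2062-12-28.
`weekday 2` advances to the next Tuesday; 2062-12-28 is a Thursday, so it moves forward to 2063-01-02.
Applying '+90 days' to 2063-01-02: counting 90 days forward gives 2063-04-02.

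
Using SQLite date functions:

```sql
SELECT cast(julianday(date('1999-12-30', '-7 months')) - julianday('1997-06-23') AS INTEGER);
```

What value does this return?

Adding -7 months to 1999-12-30 gives 1999-05-30.
7 days remain in June 1997 after the 23rd (30 − 23).
Full months from July 1997 through April 1999 contribute their day counts.
Then 30 days into May 1999.
Total: 7 + 31 + 31 + 30 + 31 + 30 + 31 + 31 + 28 + 31 + 30 + 31 + 30 + 31 + 31 + 30 + 31 + 30 + 31 + 31 + 28 + 31 + 30 + 30 = 706.

706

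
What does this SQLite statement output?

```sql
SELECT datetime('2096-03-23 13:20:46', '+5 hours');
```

2096-03-23 18:20:46

+5 hours from 2096-03-23 13:20:46 is 2096-03-23 18:20:46.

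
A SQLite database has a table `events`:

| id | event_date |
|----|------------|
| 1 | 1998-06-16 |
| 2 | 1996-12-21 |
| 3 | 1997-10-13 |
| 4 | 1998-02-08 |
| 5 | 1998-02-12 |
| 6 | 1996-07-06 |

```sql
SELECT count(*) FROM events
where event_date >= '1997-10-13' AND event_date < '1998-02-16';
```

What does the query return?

3

Rows in [1997-10-13, 1998-02-16): 1997-10-13, 1998-02-08, 1998-02-12 → 3 rows.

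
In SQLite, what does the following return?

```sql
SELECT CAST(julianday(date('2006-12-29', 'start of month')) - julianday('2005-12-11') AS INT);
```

`start of month` rewinds 2006-12-29 to 2006-12-01.
20 days remain in December 2005 after the 11th (31 − 11).
Full months from January 2006 through November 2006 contribute their day counts.
Then 1 day into December 2006.
Total: 20 + 31 + 28 + 31 + 30 + 31 + 30 + 31 + 31 + 30 + 31 + 30 + 1 = 355.

355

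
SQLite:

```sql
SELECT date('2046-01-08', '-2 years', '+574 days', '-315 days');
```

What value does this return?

Adding -2 years to 2046-01-08 gives 2044-01-08.
Applying '+574 days' to 2044-01-08: counting 574 days forward gives 2045-08-04.
Applying '-315 days' to 2045-08-04: counting 315 days back gives 2044-09-23.

2044-09-23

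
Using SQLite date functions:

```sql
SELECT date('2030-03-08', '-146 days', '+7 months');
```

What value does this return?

Applying '-146 days' to 2030-03-08: counting 146 days back gives 2029-10-13.
Adding +7 months to 2029-10-13 gives 2030-05-13.

2030-05-13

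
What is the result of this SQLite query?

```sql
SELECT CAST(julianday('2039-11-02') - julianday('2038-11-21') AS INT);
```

346

9 days remain in November 2038 after the 21st (30 − 21).
Full months from December 2038 through October 2039 contribute their day counts.
Then 2 days into November 2039.
Total: 9 + 31 + 31 + 28 + 31 + 30 + 31 + 30 + 31 + 31 + 30 + 31 + 2 = 346.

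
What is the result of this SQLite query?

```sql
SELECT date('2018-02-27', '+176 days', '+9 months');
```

Applying '+176 days' to 2018-02-27: counting 176 days forward gives 2018-08-22.
Adding +9 months to 2018-08-22 gives 2019-05-22.

2019-05-22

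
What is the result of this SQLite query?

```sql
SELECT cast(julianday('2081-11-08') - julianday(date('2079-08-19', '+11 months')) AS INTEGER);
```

Adding +11 months to 2079-08-19 gives 2080-07-19.
12 days remain in July 2080 after the 19th (31 − 19).
Full months from August 2080 through October 2081 contribute their day counts.
Then 8 days into November 2081.
Total: 12 + 31 + 30 + 31 + 30 + 31 + 31 + 28 + 31 + 30 + 31 + 30 + 31 + 31 + 30 + 31 + 8 = 477.

477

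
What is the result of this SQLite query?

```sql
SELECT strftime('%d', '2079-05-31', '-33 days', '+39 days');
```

First apply '-33 days', '+39 days': 2079-05-31 → 2079-06-06.
`%d` extracts the 2-digit day of month: 06.

06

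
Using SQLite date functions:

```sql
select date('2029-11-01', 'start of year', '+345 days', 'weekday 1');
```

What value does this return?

`start of year` rewinds 2029-11-01 to 2029-01-01.
Applying '+345 days' to 2029-01-01: counting 345 days forward gives 2029-12-12.
`weekday 1` advances to the next Monday; 2029-12-12 is a Wednesday, so it moves forward to 2029-12-17.

2029-12-17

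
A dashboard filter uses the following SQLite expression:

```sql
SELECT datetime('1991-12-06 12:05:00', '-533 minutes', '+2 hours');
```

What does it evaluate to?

533 minutes = 8h 53m; -533 minutes from 1991-12-06 12:05:00 is 1991-12-06 03:12:00.
+2 hours from 1991-12-06 03:12:00 is 1991-12-06 05:12:00.

1991-12-06 05:12:00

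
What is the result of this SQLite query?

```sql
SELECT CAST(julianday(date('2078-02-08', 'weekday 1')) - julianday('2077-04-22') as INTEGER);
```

`weekday 1` advances to the next Monday; 2078-02-08 is a Tuesday, so it moves forward to 2078-02-14.
8 days remain in April 2077 after the 22nd (30 − 22).
Full months from May 2077 through January 2078 contribute their day counts.
Then 14 days into February 2078.
Total: 8 + 31 + 30 + 31 + 31 + 30 + 31 + 30 + 31 + 31 + 14 = 298.

298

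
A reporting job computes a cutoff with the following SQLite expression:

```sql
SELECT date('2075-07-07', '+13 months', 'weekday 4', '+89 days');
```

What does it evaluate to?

2076-11-10

Adding +13 months to 2075-07-07 gives 2076-08-07.
`weekday 4` advances to the next Thursday; 2076-08-07 is a Friday, so it moves forward to 2076-08-13.
Applying '+89 days' to 2076-08-13: counting 89 days forward gives 2076-11-10.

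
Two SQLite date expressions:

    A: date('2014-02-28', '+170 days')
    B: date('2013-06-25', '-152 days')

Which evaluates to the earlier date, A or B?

B

A = 2014-08-17.
B = 2013-01-24.
B is earlier.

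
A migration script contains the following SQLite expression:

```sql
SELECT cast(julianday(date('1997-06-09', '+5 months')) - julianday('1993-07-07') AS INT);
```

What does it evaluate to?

1586

Adding +5 months to 1997-06-09 gives 1997-11-09.
24 days remain in July 1993 after the 7th (31 − 7).
Full months from August 1993 through October 1997 contribute their day counts.
Then 9 days into November 1997.
Total: 24 + 31 + 30 + 31 + 30 + 31 + 31 + 28 + 31 + 30 + 31 + 30 + 31 + 31 + 30 + 31 + 30 + 31 + 31 + 28 + 31 + 30 + 31 + 30 + 31 + 31 + 30 + 31 + 30 + 31 + 31 + 29 + 31 + 30 + 31 + 30 + 31 + 31 + 30 + 31 + 30 + 31 + 31 + 28 + 31 + 30 + 31 + 30 + 31 + 31 + 30 + 31 + 9 = 1586.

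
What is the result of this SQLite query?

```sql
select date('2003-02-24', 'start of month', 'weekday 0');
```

`start of month` rewinds 2003-02-24 to 2003-02-01.
`weekday 0` advances to the next Sunday; 2003-02-01 is a Saturday, so it moves forward to 2003-02-02.

2003-02-02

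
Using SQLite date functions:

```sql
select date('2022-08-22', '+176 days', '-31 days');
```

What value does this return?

Applying '+176 days' to 2022-08-22: counting 176 days forward gives 2023-02-14.
Going back 14 days from 2023-02-14 reaches 2023-01-31 (last day of January, 31 days).
Going back 17 days within January lands on 2023-01-14.

2023-01-14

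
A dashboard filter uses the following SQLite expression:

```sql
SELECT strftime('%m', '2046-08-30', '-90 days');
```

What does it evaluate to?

06

First apply '-90 days': 2046-08-30 → 2046-06-01.
`%m` extracts the 2-digit month (01-12): 06.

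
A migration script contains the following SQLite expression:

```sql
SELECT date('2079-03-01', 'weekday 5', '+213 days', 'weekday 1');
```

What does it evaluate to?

`weekday 5` advances to the next Friday; 2079-03-01 is a Wednesday, so it moves forward to 2079-03-03.
Applying '+213 days' to 2079-03-03: counting 213 days forward gives 2079-10-02.
`weekday 1` advances to the next Monday; 2079-10-02 is already a Monday, so it stays at 2079-10-02.

2079-10-02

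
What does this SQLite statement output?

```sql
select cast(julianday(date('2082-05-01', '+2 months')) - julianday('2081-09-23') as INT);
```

281

Adding +2 months to 2082-05-01 gives 2082-07-01.
7 days remain in September 2081 after the 23rd (30 − 23).
Full months from October 2081 through June 2082 contribute their day counts.
Then 1 day into July 2082.
Total: 7 + 31 + 30 + 31 + 31 + 28 + 31 + 30 + 31 + 30 + 1 = 281.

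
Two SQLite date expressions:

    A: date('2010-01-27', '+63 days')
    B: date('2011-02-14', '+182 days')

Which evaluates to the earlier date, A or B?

A = 2010-03-31.
B = 2011-08-15.
A is earlier.

A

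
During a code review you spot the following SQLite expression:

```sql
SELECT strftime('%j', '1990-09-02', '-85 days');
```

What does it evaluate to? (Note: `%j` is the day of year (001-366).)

First apply '-85 days': 1990-09-02 → 1990-06-09.
Day-of-year for 1990-06-09: days since 1990-01-01 inclusive = 160, zero-padded to 160.

160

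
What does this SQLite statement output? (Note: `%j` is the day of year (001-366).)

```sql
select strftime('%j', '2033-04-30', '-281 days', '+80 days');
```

285

First apply '-281 days', '+80 days': 2033-04-30 → 2032-10-11.
Day-of-year for 2032-10-11: days since 2032-01-01 inclusive = 285, zero-padded to 285.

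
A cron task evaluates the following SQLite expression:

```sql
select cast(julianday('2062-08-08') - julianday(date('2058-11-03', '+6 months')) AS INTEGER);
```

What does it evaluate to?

Adding +6 months to 2058-11-03 gives 2059-05-03.
28 days remain in May 2059 after the 3rd (31 − 3).
Full months from June 2059 through July 2062 contribute their day counts.
Then 8 days into August 2062.
Total: 28 + 30 + 31 + 31 + 30 + 31 + 30 + 31 + 31 + 29 + 31 + 30 + 31 + 30 + 31 + 31 + 30 + 31 + 30 + 31 + 31 + 28 + 31 + 30 + 31 + 30 + 31 + 31 + 30 + 31 + 30 + 31 + 31 + 28 + 31 + 30 + 31 + 30 + 31 + 8 = 1193.

1193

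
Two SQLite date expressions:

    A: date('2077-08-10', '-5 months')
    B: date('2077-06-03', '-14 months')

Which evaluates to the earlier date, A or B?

A = 2077-03-10.
B = 2076-04-03.
B is earlier.

B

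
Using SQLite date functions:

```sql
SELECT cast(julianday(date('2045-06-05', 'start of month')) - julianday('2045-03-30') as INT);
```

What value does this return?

`start of month` rewinds 2045-06-05 to 2045-06-01.
1 day remains in March 2045 after the 30th (31 − 30).
April 2045: 30 days.
May 2045: 31 days.
Then 1 day into June 2045.
Total: 1 + 30 + 31 + 1 = 63.

63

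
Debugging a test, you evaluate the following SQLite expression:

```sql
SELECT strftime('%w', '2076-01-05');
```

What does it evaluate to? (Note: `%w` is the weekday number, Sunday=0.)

2076-01-05 is a Sunday; with Sunday=0 that is 0.

0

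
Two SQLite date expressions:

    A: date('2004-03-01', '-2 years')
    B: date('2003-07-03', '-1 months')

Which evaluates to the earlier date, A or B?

A = 2002-03-01.
B = 2003-06-03.
A is earlier.

A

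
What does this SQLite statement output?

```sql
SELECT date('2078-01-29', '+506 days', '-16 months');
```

2078-02-19

Applying '+506 days' to 2078-01-29: counting 506 days forward gives 2079-06-19.
Adding -16 months to 2079-06-19 gives 2078-02-19.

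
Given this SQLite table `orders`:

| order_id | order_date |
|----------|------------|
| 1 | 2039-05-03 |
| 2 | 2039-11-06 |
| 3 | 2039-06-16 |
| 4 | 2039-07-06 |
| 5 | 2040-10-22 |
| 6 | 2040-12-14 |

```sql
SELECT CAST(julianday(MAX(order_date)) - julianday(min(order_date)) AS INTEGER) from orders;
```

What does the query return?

MIN = 2039-05-03, MAX = 2040-12-14.
28 days remain in May 2039 after the 3rd (31 − 3).
Full months from June 2039 through November 2040 contribute their day counts.
Then 14 days into December 2040.
Total: 28 + 30 + 31 + 31 + 30 + 31 + 30 + 31 + 31 + 29 + 31 + 30 + 31 + 30 + 31 + 31 + 30 + 31 + 30 + 14 = 591.

591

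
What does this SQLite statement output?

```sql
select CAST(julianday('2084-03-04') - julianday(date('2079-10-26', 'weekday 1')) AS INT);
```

`weekday 1` advances to the next Monday; 2079-10-26 is a Thursday, so it moves forward to 2079-10-30.
1 day remains in October 2079 after the 30th (31 − 30).
Full months from November 2079 through February 2084 contribute their day counts.
Then 4 days into March 2084.
Total: 1 + 30 + 31 + 31 + 29 + 31 + 30 + 31 + 30 + 31 + 31 + 30 + 31 + 30 + 31 + 31 + 28 + 31 + 30 + 31 + 30 + 31 + 31 + 30 + 31 + 30 + 31 + 31 + 28 + 31 + 30 + 31 + 30 + 31 + 31 + 30 + 31 + 30 + 31 + 31 + 28 + 31 + 30 + 31 + 30 + 31 + 31 + 30 + 31 + 30 + 31 + 31 + 29 + 4 = 1587.

1587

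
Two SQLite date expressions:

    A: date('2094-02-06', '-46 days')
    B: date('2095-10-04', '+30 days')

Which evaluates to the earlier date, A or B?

A = 2093-12-22.
B = 2095-11-03.
A is earlier.

A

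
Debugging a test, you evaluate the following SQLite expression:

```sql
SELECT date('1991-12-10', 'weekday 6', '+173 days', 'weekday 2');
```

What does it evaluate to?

1992-06-09

`weekday 6` advances to the next Saturday; 1991-12-10 is a Tuesday, so it moves forward to 1991-12-14.
Applying '+173 days' to 1991-12-14: counting 173 days forward gives 1992-06-04.
`weekday 2` advances to the next Tuesday; 1992-06-04 is a Thursday, so it moves forward to 1992-06-09.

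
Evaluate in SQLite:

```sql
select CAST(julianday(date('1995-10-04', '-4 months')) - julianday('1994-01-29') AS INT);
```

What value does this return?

Adding -4 months to 1995-10-04 gives 1995-06-04.
2 days remain in January 1994 after the 29th (31 − 29).
Full months from February 1994 through May 1995 contribute their day counts.
Then 4 days into June 1995.
Total: 2 + 28 + 31 + 30 + 31 + 30 + 31 + 31 + 30 + 31 + 30 + 31 + 31 + 28 + 31 + 30 + 31 + 4 = 491.

491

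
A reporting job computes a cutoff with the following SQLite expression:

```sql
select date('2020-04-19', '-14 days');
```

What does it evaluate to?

Going back 14 days within April lands on 2020-04-05.

2020-04-05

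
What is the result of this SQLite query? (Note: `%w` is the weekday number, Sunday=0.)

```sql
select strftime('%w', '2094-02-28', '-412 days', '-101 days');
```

First apply '-412 days', '-101 days': 2094-02-28 → 2092-10-03.
2092-10-03 is a Friday; with Sunday=0 that is 5.

5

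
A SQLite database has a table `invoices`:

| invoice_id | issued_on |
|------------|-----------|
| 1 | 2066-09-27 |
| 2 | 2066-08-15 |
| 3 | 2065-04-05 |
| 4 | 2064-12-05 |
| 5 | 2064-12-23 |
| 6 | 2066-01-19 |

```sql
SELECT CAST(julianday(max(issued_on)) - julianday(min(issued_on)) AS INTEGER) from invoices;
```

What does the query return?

MIN = 2064-12-05, MAX = 2066-09-27.
26 days remain in December 2064 after the 5th (31 − 5).
Full months from January 2065 through August 2066 contribute their day counts.
Then 27 days into September 2066.
Total: 26 + 31 + 28 + 31 + 30 + 31 + 30 + 31 + 31 + 30 + 31 + 30 + 31 + 31 + 28 + 31 + 30 + 31 + 30 + 31 + 31 + 27 = 661.

661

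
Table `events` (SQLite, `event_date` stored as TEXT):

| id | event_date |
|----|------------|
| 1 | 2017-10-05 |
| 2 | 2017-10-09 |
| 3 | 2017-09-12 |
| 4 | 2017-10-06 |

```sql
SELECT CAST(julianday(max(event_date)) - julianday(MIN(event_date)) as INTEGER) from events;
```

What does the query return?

MIN = 2017-09-12, MAX = 2017-10-09.
18 days remain in September 2017 after the 12th (30 − 12).
Then 9 days into October 2017.
Total: 18 + 9 = 27.

27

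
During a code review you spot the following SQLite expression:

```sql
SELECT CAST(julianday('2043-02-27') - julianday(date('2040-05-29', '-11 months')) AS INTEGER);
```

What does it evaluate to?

Adding -11 months to 2040-05-29 gives 2039-06-29.
1 day remains in June 2039 after the 29th (30 − 29).
Full months from July 2039 through January 2043 contribute their day counts.
Then 27 days into February 2043.
Total: 1 + 31 + 31 + 30 + 31 + 30 + 31 + 31 + 29 + 31 + 30 + 31 + 30 + 31 + 31 + 30 + 31 + 30 + 31 + 31 + 28 + 31 + 30 + 31 + 30 + 31 + 31 + 30 + 31 + 30 + 31 + 31 + 28 + 31 + 30 + 31 + 30 + 31 + 31 + 30 + 31 + 30 + 31 + 31 + 27 = 1339.

1339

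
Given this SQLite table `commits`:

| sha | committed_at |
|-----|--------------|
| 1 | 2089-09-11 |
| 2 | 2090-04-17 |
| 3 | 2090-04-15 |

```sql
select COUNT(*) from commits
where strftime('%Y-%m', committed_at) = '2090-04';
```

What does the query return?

Rows with year-month 2090-04: 2090-04-17, 2090-04-15 → 2.

2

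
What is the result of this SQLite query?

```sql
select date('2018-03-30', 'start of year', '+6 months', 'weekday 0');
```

2018-07-01

`start of year` rewinds 2018-03-30 to 2018-01-01.
Adding +6 months to 2018-01-01 gives 2018-07-01.
`weekday 0` advances to the next Sunday; 2018-07-01 is already a Sunday, so it stays at 2018-07-01.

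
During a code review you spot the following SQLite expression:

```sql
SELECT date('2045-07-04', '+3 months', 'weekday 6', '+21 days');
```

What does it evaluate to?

2045-10-28

Adding +3 months to 2045-07-04 gives 2045-10-04.
`weekday 6` advances to the next Saturday; 2045-10-04 is a Wednesday, so it moves forward to 2045-10-07.
Advancing 21 more days within October lands on 2045-10-28.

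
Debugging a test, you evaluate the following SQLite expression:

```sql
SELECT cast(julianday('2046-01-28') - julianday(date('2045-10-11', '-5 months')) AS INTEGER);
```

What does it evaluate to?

262

Adding -5 months to 2045-10-11 gives 2045-05-11.
20 days remain in May 2045 after the 11th (31 − 11).
Full months from June 2045 through December 2045 contribute their day counts.
Then 28 days into January 2046.
Total: 20 + 30 + 31 + 31 + 30 + 31 + 30 + 31 + 28 = 262.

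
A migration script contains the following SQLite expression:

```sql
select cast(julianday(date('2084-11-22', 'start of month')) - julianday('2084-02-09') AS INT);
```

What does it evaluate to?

`start of month` rewinds 2084-11-22 to 2084-11-01.
20 days remain in February 2084 after the 9th (29 − 9).
Full months from March 2084 through October 2084 contribute their day counts.
Then 1 day into November 2084.
Total: 20 + 31 + 30 + 31 + 30 + 31 + 31 + 30 + 31 + 1 = 266.

266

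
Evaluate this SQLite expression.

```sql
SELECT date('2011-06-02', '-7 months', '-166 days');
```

2010-05-20

Adding -7 months to 2011-06-02 gives 2010-11-02.
Applying '-166 days' to 2010-11-02: counting 166 days back gives 2010-05-20.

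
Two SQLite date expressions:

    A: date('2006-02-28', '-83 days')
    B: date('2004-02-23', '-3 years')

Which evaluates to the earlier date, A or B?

B

A = 2005-12-07.
B = 2001-02-23.
B is earlier.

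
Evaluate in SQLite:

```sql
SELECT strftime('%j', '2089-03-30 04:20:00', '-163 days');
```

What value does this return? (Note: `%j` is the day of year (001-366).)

292

First apply '-163 days': 2089-03-30 04:20:00 → 2088-10-18 04:20:00.
Day-of-year for 2088-10-18: days since 2088-01-01 inclusive = 292, zero-padded to 292.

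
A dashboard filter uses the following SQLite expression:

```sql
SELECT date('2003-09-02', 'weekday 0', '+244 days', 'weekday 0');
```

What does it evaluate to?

2004-05-09

`weekday 0` advances to the next Sunday; 2003-09-02 is a Tuesday, so it moves forward to 2003-09-07.
Applying '+244 days' to 2003-09-07: counting 244 days forward gives 2004-05-08.
`weekday 0` advances to the next Sunday; 2004-05-08 is a Saturday, so it moves forward to 2004-05-09.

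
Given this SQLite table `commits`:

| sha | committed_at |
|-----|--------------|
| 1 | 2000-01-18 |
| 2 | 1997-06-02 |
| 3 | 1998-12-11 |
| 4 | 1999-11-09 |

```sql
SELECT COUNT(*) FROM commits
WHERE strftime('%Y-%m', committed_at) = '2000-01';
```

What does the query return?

Rows with year-month 2000-01: 2000-01-18 → 1.

1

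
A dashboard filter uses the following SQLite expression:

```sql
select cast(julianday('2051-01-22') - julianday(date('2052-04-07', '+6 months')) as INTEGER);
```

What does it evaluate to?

Adding +6 months to 2052-04-07 gives 2052-10-07.
9 days remain in January 2051 after the 22nd (31 − 22).
Full months from February 2051 through September 2052 contribute their day counts.
Then 7 days into October 2052.
Total: 9 + 28 + 31 + 30 + 31 + 30 + 31 + 31 + 30 + 31 + 30 + 31 + 31 + 29 + 31 + 30 + 31 + 30 + 31 + 31 + 30 + 7 = 624.
The subtraction is earlier − later, so the result is −624 → -624.

-624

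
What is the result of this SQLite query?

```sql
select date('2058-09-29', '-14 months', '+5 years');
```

2062-07-29

Adding -14 months to 2058-09-29 gives 2057-07-29.
Adding +5 years to 2057-07-29 gives 2062-07-29.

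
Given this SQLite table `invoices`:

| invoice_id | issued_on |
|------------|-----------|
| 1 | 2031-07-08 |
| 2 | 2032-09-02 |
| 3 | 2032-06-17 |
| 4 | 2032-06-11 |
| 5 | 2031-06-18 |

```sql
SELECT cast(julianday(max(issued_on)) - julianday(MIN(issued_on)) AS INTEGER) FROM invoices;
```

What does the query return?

MIN = 2031-06-18, MAX = 2032-09-02.
12 days remain in June 2031 after the 18th (30 − 18).
Full months from July 2031 through August 2032 contribute their day counts.
Then 2 days into September 2032.
Total: 12 + 31 + 31 + 30 + 31 + 30 + 31 + 31 + 29 + 31 + 30 + 31 + 30 + 31 + 31 + 2 = 442.

442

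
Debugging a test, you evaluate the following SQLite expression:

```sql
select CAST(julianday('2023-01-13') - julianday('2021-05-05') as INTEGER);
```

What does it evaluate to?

26 days remain in May 2021 after the 5th (31 − 5).
Full months from June 2021 through December 2022 contribute their day counts.
Then 13 days into January 2023.
Total: 26 + 30 + 31 + 31 + 30 + 31 + 30 + 31 + 31 + 28 + 31 + 30 + 31 + 30 + 31 + 31 + 30 + 31 + 30 + 31 + 13 = 618.

618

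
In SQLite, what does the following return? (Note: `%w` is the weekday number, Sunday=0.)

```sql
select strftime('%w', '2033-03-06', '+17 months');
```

First apply '+17 months': 2033-03-06 → 2034-08-06.
2034-08-06 is a Sunday; with Sunday=0 that is 0.

0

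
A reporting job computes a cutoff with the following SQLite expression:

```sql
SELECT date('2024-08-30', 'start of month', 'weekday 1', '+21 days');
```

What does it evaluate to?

`start of month` rewinds 2024-08-30 to 2024-08-01.
`weekday 1` advances to the next Monday; 2024-08-01 is a Thursday, so it moves forward to 2024-08-05.
Advancing 21 more days within August lands on 2024-08-26.

2024-08-26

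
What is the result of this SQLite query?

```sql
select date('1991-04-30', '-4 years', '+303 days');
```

1988-02-27

Adding -4 years to 1991-04-30 gives 1987-04-30.
Applying '+303 days' to 1987-04-30: counting 303 days forward gives 1988-02-27.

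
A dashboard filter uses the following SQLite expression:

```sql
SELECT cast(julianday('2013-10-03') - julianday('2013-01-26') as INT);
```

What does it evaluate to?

250

5 days remain in January 2013 after the 26th (31 − 26).
Full months from February 2013 through September 2013 contribute their day counts.
Then 3 days into October 2013.
Total: 5 + 28 + 31 + 30 + 31 + 30 + 31 + 31 + 30 + 3 = 250.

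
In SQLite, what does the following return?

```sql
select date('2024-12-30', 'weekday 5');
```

`weekday 5` advances to the next Friday; 2024-12-30 is a Monday, so it moves forward to 2025-01-03.

2025-01-03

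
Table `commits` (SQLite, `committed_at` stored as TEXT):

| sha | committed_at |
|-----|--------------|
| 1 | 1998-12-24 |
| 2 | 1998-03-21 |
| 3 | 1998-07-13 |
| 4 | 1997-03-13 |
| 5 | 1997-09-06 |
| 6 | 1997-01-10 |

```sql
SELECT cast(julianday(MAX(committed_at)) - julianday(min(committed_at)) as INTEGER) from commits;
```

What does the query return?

MIN = 1997-01-10, MAX = 1998-12-24.
21 days remain in January 1997 after the 10th (31 − 10).
Full months from February 1997 through November 1998 contribute their day counts.
Then 24 days into December 1998.
Total: 21 + 28 + 31 + 30 + 31 + 30 + 31 + 31 + 30 + 31 + 30 + 31 + 31 + 28 + 31 + 30 + 31 + 30 + 31 + 31 + 30 + 31 + 30 + 24 = 713.

713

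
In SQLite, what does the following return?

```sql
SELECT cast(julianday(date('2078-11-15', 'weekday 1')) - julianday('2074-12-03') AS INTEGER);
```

`weekday 1` advances to the next Monday; 2078-11-15 is a Tuesday, so it moves forward to 2078-11-21.
28 days remain in December 2074 after the 3rd (31 − 3).
Full months from January 2075 through October 2078 contribute their day counts.
Then 21 days into November 2078.
Total: 28 + 31 + 28 + 31 + 30 + 31 + 30 + 31 + 31 + 30 + 31 + 30 + 31 + 31 + 29 + 31 + 30 + 31 + 30 + 31 + 31 + 30 + 31 + 30 + 31 + 31 + 28 + 31 + 30 + 31 + 30 + 31 + 31 + 30 + 31 + 30 + 31 + 31 + 28 + 31 + 30 + 31 + 30 + 31 + 31 + 30 + 31 + 21 = 1449.

1449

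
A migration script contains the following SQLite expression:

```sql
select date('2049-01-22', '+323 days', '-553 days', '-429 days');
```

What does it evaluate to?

2047-04-04

Applying '+323 days' to 2049-01-22: counting 323 days forward gives 2049-12-11.
Applying '-553 days' to 2049-12-11: counting 553 days back gives 2048-06-06.
Applying '-429 days' to 2048-06-06: counting 429 days back gives 2047-04-04.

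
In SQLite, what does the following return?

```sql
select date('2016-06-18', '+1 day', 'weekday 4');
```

Advancing 1 more day within June lands on 2016-06-19.
`weekday 4` advances to the next Thursday; 2016-06-19 is a Sunday, so it moves forward to 2016-06-23.

2016-06-23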